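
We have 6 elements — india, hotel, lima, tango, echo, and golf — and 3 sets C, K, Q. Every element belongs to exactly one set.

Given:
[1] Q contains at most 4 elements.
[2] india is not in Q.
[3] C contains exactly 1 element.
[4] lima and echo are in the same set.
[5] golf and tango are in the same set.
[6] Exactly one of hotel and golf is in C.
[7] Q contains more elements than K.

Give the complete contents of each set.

C = {hotel}; K = {india}; Q = {echo, golf, lima, tango}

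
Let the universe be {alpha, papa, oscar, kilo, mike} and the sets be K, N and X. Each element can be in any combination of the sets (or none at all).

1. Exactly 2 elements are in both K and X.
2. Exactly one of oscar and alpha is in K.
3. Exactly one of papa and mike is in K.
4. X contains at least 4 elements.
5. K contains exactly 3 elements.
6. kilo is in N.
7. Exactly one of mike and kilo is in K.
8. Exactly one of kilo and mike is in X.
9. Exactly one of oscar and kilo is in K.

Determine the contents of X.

X = {alpha, mike, oscar, papa}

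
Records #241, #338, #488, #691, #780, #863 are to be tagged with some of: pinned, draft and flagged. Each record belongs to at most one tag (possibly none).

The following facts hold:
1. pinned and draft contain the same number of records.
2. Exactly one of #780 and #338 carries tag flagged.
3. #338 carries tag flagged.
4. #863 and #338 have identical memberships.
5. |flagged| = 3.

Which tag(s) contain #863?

From (3): #338 ∈ flagged.
(2) (exactly one): #780 ∉ flagged.
(4): #863 matches #338: #863 ∉ pinned.
(4): #863 matches #338: #863 ∉ draft.
(4): #863 matches #338: #863 ∈ flagged.

#863: flagged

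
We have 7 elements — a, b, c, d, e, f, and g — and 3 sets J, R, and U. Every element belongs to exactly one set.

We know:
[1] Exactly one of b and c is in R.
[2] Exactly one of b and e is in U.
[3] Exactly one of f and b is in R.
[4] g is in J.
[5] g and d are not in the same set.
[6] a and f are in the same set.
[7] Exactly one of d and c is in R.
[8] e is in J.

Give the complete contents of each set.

J = {e, g}; R = {a, c, f}; U = {b, d}

From (4): g ∈ J.
From (8): e ∈ J.
(2) (exactly one): b ∈ U.
(3) (exactly one): f ∈ R.
(5): d ∉ J.
(6): a matches f: a ∉ J.
(6): a matches f: a ∈ R.
(1) (exactly one): c ∈ R.
(7) (exactly one): d ∉ R.
Only one set left: d ∈ U.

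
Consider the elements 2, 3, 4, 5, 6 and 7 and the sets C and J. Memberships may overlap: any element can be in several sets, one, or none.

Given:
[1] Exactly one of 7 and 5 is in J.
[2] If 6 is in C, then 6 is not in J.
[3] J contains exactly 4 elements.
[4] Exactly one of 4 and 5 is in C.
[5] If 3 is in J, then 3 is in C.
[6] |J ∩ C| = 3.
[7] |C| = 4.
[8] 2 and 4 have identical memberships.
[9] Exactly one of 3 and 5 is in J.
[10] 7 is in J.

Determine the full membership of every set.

C = {2, 3, 4, 6}; J = {2, 3, 4, 7}

From (10): 7 ∈ J.
(1) (exactly one): 5 ∉ J.
(9) (exactly one): 3 ∈ J.
(5): 3 ∈ C.
Suppose 2 ∉ C: no assignment then satisfies all the clues, so 2 ∈ C.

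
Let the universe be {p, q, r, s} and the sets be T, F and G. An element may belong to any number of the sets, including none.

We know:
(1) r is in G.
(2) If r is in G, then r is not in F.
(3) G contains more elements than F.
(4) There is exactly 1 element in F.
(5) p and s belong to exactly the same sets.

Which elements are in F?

F = {q}

From (1): r ∈ G.
(2): r ∉ F.
Suppose p ∈ F: no assignment then satisfies all the clues, so p ∉ F.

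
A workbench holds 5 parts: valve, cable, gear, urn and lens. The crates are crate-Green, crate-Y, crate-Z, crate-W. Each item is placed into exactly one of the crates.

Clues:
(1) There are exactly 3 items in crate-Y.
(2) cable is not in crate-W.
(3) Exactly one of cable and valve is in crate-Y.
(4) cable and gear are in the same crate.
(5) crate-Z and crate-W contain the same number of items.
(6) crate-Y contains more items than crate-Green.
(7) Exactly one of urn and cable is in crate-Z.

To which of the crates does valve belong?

valve: crate-W

From (2): cable ∉ crate-W.
(4): gear matches cable: gear ∉ crate-W.
Suppose valve ∈ crate-Green: no assignment then satisfies all the clues, so valve ∉ crate-Green.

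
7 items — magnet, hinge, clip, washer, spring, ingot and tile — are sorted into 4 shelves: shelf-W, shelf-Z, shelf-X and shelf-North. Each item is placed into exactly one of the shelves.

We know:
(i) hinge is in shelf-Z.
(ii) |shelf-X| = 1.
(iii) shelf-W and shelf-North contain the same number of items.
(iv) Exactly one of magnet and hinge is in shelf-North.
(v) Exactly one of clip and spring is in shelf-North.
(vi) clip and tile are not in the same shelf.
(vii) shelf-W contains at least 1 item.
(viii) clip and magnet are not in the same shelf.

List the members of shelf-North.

shelf-North = {magnet, spring}

From (i): hinge ∈ shelf-Z.
(iv) (exactly one): magnet ∈ shelf-North.
(viii): clip ∉ shelf-North.
(v) (exactly one): spring ∈ shelf-North.
Suppose washer ∈ shelf-North: no assignment then satisfies all the clues, so washer ∉ shelf-North.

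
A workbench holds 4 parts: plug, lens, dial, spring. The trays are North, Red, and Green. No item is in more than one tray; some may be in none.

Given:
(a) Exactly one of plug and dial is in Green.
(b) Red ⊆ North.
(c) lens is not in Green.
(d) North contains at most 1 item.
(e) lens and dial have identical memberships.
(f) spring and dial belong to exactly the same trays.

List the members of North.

North = {}

From (c): lens ∉ Green.
(e): dial matches lens: dial ∉ Green.
(f): spring matches dial: spring ∉ Green.
(a) (exactly one): plug ∈ Green.
Suppose lens ∈ North: no assignment then satisfies all the clues, so lens ∉ North.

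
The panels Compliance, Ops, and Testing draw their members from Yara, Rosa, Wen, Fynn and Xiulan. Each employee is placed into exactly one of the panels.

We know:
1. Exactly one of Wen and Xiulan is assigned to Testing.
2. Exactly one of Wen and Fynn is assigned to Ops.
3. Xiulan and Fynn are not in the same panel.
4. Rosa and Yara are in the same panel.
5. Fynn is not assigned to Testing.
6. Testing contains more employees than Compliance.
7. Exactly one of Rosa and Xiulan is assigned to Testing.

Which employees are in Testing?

Testing = {Rosa, Wen, Yara}

From (5): Fynn ∉ Testing.
Suppose Yara ∉ Testing: no assignment then satisfies all the clues, so Yara ∈ Testing.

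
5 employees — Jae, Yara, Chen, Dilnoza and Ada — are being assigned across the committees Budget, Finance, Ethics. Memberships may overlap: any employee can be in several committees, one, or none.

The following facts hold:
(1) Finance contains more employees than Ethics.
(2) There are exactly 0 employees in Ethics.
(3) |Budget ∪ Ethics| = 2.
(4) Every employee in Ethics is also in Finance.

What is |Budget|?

2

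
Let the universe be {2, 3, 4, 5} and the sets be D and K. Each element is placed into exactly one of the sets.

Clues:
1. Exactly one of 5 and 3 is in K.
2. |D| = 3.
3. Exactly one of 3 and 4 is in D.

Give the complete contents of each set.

D = {2, 4, 5}; K = {3}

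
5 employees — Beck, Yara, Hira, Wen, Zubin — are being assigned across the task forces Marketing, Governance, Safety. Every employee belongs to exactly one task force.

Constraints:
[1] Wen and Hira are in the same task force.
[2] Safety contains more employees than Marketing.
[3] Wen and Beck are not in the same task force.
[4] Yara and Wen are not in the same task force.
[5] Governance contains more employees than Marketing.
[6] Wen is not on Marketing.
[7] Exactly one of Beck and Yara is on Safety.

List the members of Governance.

Governance = {Hira, Wen}

From (6): Wen ∉ Marketing.
(1): Hira matches Wen: Hira ∉ Marketing.
Suppose Beck ∈ Governance: no assignment then satisfies all the clues, so Beck ∉ Governance.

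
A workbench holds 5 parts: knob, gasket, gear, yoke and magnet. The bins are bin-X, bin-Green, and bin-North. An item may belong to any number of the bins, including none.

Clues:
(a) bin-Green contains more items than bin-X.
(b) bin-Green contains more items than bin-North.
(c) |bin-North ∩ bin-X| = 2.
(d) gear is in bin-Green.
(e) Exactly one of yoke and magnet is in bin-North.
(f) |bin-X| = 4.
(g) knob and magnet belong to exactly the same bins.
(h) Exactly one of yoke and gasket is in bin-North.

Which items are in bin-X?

From (d): gear ∈ bin-Green.
Suppose knob ∉ bin-X: no assignment then satisfies all the clues, so knob ∈ bin-X.

bin-X = {gear, knob, magnet, yoke}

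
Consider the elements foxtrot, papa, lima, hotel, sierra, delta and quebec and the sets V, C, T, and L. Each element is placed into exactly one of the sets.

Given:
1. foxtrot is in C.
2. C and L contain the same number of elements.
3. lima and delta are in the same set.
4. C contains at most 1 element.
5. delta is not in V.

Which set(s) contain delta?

From (1): foxtrot ∈ C.
From (5): delta ∉ V.
(3): lima matches delta: lima ∉ V.
(4): C already has 1, so the rest are out.
Suppose delta ∉ T: no assignment then satisfies all the clues, so delta ∈ T.

delta: T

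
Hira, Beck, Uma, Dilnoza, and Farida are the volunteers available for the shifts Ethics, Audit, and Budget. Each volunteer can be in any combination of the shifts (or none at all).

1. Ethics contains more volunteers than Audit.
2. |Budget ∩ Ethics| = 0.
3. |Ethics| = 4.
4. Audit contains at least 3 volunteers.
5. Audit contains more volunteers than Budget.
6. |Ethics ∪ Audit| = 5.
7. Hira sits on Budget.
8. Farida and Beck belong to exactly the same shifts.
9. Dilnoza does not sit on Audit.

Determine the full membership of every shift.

From (7): Hira ∈ Budget.
From (9): Dilnoza ∉ Audit.
Suppose Hira ∈ Ethics: no assignment then satisfies all the clues, so Hira ∉ Ethics.

Ethics = {Beck, Dilnoza, Farida, Uma}; Audit = {Beck, Farida, Hira}; Budget = {Hira}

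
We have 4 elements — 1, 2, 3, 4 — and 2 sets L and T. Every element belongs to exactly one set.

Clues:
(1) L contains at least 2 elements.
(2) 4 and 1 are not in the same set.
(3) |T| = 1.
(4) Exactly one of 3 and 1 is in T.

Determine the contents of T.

T = {1}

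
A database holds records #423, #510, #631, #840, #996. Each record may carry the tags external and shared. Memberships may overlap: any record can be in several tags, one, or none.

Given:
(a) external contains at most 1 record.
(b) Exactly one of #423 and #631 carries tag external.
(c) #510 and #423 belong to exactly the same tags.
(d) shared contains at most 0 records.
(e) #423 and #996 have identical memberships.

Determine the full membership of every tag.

external = {#631}; shared = {}

(d): shared already has 0, so the rest are out.
Suppose #423 ∈ external: no assignment then satisfies all the clues, so #423 ∉ external.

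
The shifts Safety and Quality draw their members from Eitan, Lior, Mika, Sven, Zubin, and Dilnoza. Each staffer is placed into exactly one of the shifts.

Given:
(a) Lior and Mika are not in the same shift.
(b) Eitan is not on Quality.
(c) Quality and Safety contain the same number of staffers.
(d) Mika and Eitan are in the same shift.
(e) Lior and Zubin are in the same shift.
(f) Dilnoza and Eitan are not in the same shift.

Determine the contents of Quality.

From (b): Eitan ∉ Quality.
(d): Mika matches Eitan: Mika ∉ Quality.
Only one shift left: Eitan ∈ Safety.
Only one shift left: Mika ∈ Safety.
(a): Lior ∉ Safety.
(e): Zubin matches Lior: Zubin ∉ Safety.
(f): Dilnoza ∉ Safety.
Only one shift left: Lior ∈ Quality.
Only one shift left: Zubin ∈ Quality.
Only one shift left: Dilnoza ∈ Quality.
Suppose Sven ∈ Quality: no assignment then satisfies all the clues, so Sven ∉ Quality.

Quality = {Dilnoza, Lior, Zubin}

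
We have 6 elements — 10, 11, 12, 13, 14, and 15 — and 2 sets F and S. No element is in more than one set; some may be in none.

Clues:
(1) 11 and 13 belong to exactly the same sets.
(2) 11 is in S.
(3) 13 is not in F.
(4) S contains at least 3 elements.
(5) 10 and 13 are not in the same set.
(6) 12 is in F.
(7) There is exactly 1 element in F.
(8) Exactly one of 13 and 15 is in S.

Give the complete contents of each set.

F = {12}; S = {11, 13, 14}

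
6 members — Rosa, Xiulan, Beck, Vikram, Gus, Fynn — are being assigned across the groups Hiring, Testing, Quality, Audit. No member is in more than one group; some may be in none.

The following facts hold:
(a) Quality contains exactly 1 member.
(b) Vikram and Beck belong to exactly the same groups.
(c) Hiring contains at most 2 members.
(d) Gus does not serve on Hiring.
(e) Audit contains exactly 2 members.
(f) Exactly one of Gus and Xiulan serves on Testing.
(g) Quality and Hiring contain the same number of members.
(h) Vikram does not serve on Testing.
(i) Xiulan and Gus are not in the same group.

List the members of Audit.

Audit = {Beck, Vikram}

From (d): Gus ∉ Hiring.
From (h): Vikram ∉ Testing.
(b): Beck matches Vikram: Beck ∉ Testing.
Suppose Rosa ∈ Audit: no assignment then satisfies all the clues, so Rosa ∉ Audit.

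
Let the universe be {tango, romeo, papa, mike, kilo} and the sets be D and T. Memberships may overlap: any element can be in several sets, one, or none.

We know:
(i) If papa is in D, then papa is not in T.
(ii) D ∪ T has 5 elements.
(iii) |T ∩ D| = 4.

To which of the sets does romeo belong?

romeo: D, T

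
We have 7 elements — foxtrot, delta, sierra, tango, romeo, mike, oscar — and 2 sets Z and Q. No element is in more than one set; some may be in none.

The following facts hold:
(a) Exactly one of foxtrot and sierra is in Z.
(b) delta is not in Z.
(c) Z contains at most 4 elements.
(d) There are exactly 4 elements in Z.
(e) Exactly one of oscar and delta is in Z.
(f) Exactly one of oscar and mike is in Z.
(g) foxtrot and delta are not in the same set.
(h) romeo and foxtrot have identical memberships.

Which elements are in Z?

From (b): delta ∉ Z.
(e) (exactly one): oscar ∈ Z.
(f) (exactly one): mike ∉ Z.
Suppose foxtrot ∉ Z: no assignment then satisfies all the clues, so foxtrot ∈ Z.

Z = {foxtrot, oscar, romeo, tango}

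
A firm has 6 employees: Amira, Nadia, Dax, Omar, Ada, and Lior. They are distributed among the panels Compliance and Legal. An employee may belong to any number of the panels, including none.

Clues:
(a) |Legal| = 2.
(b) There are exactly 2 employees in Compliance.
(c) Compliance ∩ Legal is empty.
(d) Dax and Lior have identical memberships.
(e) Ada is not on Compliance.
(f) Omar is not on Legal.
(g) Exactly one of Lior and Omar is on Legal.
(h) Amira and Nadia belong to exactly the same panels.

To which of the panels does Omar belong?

From (e): Ada ∉ Compliance.
From (f): Omar ∉ Legal.
(g) (exactly one): Lior ∈ Legal.
(c) (disjoint): Lior ∉ Compliance.
(d): Dax matches Lior: Dax ∉ Compliance.
(d): Dax matches Lior: Dax ∈ Legal.
(a): Legal already has 2, so the rest are out.
Suppose Omar ∈ Compliance: no assignment then satisfies all the clues, so Omar ∉ Compliance.

Omar: none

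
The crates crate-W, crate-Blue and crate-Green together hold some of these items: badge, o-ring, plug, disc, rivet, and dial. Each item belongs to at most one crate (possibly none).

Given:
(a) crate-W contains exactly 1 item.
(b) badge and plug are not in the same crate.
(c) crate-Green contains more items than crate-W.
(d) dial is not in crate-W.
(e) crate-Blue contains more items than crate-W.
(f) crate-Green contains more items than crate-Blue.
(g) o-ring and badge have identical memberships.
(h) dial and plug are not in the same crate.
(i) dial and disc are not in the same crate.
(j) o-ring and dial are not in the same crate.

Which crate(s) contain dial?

From (d): dial ∉ crate-W.
Suppose dial ∉ crate-Blue: no assignment then satisfies all the clues, so dial ∈ crate-Blue.

dial: crate-Blue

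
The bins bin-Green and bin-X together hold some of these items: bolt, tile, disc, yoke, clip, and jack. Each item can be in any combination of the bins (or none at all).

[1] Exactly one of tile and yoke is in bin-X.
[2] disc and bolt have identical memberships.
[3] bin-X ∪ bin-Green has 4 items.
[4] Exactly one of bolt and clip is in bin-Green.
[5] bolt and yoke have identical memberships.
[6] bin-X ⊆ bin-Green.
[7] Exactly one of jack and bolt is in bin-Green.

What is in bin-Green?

bin-Green = {bolt, disc, tile, yoke}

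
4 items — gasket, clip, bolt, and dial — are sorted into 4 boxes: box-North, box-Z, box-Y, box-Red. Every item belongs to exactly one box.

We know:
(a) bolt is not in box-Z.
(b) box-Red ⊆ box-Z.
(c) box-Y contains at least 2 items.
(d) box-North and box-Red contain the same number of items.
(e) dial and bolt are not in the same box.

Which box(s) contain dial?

dial: box-Z

From (a): bolt ∉ box-Z.
(b) contrapositive: bolt ∉ box-Red.
Suppose dial ∈ box-North: no assignment then satisfies all the clues, so dial ∉ box-North.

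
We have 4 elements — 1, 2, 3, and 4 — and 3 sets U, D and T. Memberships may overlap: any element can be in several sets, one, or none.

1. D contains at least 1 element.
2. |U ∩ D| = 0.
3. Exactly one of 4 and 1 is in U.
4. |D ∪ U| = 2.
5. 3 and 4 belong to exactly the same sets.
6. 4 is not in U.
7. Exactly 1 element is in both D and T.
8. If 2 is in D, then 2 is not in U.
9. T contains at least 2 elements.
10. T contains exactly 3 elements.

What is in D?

D = {2}

From (6): 4 ∉ U.
(3) (exactly one): 1 ∈ U.
(5): 3 matches 4: 3 ∉ U.
Suppose 1 ∈ D: no assignment then satisfies all the clues, so 1 ∉ D.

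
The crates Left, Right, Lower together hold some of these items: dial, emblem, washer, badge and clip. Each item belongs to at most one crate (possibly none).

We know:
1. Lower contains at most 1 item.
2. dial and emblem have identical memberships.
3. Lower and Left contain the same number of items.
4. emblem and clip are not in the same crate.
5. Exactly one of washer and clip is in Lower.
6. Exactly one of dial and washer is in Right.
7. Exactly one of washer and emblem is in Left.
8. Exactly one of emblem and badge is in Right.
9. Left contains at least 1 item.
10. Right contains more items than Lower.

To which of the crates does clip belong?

clip: Lower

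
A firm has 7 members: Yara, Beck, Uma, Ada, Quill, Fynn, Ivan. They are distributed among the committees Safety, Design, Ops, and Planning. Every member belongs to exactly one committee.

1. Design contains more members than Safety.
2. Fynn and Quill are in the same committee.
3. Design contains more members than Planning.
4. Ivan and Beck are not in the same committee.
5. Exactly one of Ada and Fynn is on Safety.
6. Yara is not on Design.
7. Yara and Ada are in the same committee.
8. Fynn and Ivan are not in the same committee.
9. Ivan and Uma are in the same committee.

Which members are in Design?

Design = {Beck, Fynn, Quill}

From (6): Yara ∉ Design.
(7): Ada matches Yara: Ada ∉ Design.
Suppose Beck ∉ Design: no assignment then satisfies all the clues, so Beck ∈ Design.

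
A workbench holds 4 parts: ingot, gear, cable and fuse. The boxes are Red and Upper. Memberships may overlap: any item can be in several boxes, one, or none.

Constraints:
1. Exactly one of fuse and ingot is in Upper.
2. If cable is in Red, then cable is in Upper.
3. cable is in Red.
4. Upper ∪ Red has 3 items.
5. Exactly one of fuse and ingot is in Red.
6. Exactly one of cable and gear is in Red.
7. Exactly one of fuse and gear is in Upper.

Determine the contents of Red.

Red = {cable, ingot}

From (3): cable ∈ Red.
(2): cable ∈ Upper.
(6) (exactly one): gear ∉ Red.
Suppose ingot ∉ Red: no assignment then satisfies all the clues, so ingot ∈ Red.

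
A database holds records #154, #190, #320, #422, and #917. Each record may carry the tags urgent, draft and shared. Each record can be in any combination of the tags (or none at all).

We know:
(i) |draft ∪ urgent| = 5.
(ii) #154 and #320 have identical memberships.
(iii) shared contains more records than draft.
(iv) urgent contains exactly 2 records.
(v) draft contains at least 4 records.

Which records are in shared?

shared = {#154, #190, #320, #422, #917}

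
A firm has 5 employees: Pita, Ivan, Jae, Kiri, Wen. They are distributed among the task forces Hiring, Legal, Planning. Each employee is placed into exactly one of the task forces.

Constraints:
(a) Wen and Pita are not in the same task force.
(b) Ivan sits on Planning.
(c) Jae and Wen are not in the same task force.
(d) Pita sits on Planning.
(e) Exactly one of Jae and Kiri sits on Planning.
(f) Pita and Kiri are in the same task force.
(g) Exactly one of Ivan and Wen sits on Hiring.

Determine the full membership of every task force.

Hiring = {Wen}; Legal = {Jae}; Planning = {Ivan, Kiri, Pita}

From (b): Ivan ∈ Planning.
From (d): Pita ∈ Planning.
(a): Wen ∉ Planning.
(f): Kiri matches Pita: Kiri ∉ Hiring.
(f): Kiri matches Pita: Kiri ∉ Legal.
(f): Kiri matches Pita: Kiri ∈ Planning.
(g) (exactly one): Wen ∈ Hiring.
(c): Jae ∉ Hiring.
(e) (exactly one): Jae ∉ Planning.
Only one task force left: Jae ∈ Legal.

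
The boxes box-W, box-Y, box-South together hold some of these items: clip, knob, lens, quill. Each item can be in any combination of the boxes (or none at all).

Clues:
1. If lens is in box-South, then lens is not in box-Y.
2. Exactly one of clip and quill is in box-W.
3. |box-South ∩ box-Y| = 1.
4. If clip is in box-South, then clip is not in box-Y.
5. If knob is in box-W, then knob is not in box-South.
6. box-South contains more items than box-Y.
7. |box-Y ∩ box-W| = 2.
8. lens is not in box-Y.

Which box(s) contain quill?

quill: box-South, box-W, box-Y

From (8): lens ∉ box-Y.
Suppose quill ∉ box-W: no assignment then satisfies all the clues, so quill ∈ box-W.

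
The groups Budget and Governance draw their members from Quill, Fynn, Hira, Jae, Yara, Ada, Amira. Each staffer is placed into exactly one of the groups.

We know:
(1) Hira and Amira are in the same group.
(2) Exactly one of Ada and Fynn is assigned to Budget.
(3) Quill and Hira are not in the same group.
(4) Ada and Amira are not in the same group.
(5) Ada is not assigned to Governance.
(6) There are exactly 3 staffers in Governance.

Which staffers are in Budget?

From (5): Ada ∉ Governance.
Only one group left: Ada ∈ Budget.
(2) (exactly one): Fynn ∉ Budget.
(4): Amira ∉ Budget.
Only one group left: Fynn ∈ Governance.
Only one group left: Amira ∈ Governance.
(1): Hira matches Amira: Hira ∉ Budget.
(1): Hira matches Amira: Hira ∈ Governance.
(3): Quill ∉ Governance.
(6): Governance already has 3, so the rest are out.
Only one group left: Quill ∈ Budget.
Only one group left: Yara ∈ Budget.

Budget = {Ada, Jae, Quill, Yara}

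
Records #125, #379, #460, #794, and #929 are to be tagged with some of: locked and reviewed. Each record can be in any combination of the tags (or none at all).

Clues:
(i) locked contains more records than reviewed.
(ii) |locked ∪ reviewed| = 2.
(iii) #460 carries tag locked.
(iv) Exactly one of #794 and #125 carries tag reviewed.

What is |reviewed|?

1

From (iii): #460 ∈ locked.
Suppose #379 ∈ locked: no assignment then satisfies all the clues, so #379 ∉ locked.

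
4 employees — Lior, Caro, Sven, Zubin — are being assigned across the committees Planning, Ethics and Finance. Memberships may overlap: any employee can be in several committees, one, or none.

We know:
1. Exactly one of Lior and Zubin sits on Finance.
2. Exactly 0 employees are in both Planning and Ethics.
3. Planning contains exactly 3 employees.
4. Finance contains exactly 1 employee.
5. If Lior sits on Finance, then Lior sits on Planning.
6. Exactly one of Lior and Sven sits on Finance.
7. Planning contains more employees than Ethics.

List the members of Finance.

Finance = {Lior}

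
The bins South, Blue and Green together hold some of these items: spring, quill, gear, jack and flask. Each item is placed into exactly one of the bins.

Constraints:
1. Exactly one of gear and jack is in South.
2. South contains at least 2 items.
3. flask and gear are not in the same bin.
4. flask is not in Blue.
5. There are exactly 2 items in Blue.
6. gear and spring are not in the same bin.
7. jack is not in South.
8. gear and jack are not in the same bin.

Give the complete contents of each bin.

South = {gear, quill}; Blue = {jack, spring}; Green = {flask}

From (4): flask ∉ Blue.
From (7): jack ∉ South.
(1) (exactly one): gear ∈ South.
(3): flask ∉ South.
(6): spring ∉ South.
Only one bin left: flask ∈ Green.
(2): only 2 candidates remain for South, so all are in.
(5): only 2 candidates remain for Blue, so all are in.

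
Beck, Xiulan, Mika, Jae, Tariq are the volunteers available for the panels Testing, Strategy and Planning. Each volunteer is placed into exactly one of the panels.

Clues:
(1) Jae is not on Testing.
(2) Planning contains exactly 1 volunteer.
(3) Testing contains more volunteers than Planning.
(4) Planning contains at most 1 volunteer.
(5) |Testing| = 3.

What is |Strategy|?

1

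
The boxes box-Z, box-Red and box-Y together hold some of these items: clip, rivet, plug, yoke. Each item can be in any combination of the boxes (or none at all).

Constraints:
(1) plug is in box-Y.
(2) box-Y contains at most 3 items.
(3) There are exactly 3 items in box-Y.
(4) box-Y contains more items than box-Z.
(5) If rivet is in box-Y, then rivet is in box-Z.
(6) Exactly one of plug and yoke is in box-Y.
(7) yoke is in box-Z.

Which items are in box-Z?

box-Z = {rivet, yoke}

From (1): plug ∈ box-Y.
From (7): yoke ∈ box-Z.
(6) (exactly one): yoke ∉ box-Y.
(3): only 3 candidates remain for box-Y, so all are in.
(5): rivet ∈ box-Z.
Suppose clip ∈ box-Z: no assignment then satisfies all the clues, so clip ∉ box-Z.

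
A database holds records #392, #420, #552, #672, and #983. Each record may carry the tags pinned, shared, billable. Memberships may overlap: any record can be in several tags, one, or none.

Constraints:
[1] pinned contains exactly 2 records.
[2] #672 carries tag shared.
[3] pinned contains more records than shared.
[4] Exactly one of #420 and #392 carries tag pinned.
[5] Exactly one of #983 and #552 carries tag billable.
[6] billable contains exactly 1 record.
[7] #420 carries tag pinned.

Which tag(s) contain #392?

#392: none

From (2): #672 ∈ shared.
From (7): #420 ∈ pinned.
(4) (exactly one): #392 ∉ pinned.
Suppose #392 ∈ shared: no assignment then satisfies all the clues, so #392 ∉ shared.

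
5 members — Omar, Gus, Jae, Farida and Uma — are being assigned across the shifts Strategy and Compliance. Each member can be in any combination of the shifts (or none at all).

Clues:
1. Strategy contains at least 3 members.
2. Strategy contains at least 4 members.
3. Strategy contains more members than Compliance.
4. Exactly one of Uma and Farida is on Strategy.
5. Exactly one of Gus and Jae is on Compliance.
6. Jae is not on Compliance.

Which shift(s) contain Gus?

From (6): Jae ∉ Compliance.
(5) (exactly one): Gus ∈ Compliance.
Suppose Gus ∉ Strategy: no assignment then satisfies all the clues, so Gus ∈ Strategy.

Gus: Compliance, Strategy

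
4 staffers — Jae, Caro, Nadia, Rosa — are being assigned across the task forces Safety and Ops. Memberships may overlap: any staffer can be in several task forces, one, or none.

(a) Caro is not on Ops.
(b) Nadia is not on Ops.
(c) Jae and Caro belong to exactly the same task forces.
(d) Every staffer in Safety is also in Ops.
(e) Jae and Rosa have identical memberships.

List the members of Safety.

From (a): Caro ∉ Ops.
From (b): Nadia ∉ Ops.
(c): Jae matches Caro: Jae ∉ Ops.
(d) contrapositive: Jae ∉ Safety.
(d) contrapositive: Caro ∉ Safety.
(d) contrapositive: Nadia ∉ Safety.
(e): Rosa matches Jae: Rosa ∉ Safety.
(e): Rosa matches Jae: Rosa ∉ Ops.

Safety = {}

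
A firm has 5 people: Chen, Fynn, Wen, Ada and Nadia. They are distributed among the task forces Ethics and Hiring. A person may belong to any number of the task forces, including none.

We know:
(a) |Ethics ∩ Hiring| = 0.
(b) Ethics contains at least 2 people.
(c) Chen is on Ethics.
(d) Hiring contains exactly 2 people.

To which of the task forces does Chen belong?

From (c): Chen ∈ Ethics.
Suppose Chen ∈ Hiring: no assignment then satisfies all the clues, so Chen ∉ Hiring.

Chen: Ethics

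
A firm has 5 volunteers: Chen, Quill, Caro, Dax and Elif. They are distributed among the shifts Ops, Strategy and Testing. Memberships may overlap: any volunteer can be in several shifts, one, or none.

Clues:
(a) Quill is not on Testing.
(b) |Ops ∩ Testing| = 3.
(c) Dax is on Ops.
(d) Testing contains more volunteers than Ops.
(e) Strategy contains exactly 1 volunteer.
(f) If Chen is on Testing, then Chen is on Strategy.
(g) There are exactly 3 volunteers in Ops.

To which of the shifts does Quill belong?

Quill: none

From (a): Quill ∉ Testing.
From (c): Dax ∈ Ops.
Suppose Quill ∈ Ops: no assignment then satisfies all the clues, so Quill ∉ Ops.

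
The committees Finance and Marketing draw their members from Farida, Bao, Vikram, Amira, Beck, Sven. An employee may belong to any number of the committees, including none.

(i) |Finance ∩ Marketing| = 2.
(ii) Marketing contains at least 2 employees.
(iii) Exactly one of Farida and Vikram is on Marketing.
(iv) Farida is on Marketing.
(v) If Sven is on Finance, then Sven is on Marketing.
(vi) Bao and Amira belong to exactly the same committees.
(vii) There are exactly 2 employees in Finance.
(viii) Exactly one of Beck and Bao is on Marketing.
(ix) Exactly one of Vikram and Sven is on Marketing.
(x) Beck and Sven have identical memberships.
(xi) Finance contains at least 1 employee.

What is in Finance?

Finance = {Beck, Sven}

From (iv): Farida ∈ Marketing.
(iii) (exactly one): Vikram ∉ Marketing.
(ix) (exactly one): Sven ∈ Marketing.
(x): Beck matches Sven: Beck ∈ Marketing.
(viii) (exactly one): Bao ∉ Marketing.
(vi): Amira matches Bao: Amira ∉ Marketing.
Suppose Farida ∈ Finance: no assignment then satisfies all the clues, so Farida ∉ Finance.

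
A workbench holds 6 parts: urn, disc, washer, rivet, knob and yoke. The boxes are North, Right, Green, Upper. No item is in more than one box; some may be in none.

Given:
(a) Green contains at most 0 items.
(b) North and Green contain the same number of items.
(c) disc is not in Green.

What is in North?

North = {}

From (c): disc ∉ Green.
(a): Green already has 0, so the rest are out.
Suppose urn ∈ North: no assignment then satisfies all the clues, so urn ∉ North.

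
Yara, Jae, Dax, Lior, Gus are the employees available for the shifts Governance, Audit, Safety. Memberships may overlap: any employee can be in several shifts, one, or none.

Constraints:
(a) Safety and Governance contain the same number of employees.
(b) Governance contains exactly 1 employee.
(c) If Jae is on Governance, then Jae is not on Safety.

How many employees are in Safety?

1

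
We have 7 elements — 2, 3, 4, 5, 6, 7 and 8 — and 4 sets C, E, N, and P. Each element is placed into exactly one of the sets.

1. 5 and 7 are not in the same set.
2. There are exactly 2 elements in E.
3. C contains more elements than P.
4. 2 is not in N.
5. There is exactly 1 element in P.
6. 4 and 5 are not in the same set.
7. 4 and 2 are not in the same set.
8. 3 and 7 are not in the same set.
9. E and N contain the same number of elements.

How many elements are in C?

2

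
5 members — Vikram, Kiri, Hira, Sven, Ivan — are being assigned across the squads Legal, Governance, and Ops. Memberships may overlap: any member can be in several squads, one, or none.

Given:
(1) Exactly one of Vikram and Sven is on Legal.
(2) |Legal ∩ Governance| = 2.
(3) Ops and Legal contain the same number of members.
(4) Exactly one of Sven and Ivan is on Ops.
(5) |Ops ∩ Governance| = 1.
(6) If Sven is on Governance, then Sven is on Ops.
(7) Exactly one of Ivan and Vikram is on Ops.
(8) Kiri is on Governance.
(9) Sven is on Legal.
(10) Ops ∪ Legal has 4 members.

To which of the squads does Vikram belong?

From (8): Kiri ∈ Governance.
From (9): Sven ∈ Legal.
(1) (exactly one): Vikram ∉ Legal.
Suppose Vikram ∈ Governance: no assignment then satisfies all the clues, so Vikram ∉ Governance.

Vikram: Ops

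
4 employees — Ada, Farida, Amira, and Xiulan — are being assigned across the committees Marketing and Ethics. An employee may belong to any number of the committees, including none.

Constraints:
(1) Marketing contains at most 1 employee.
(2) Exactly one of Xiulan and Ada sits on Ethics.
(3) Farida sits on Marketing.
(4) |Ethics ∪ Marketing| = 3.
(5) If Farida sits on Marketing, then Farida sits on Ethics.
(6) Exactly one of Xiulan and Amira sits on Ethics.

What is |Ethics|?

3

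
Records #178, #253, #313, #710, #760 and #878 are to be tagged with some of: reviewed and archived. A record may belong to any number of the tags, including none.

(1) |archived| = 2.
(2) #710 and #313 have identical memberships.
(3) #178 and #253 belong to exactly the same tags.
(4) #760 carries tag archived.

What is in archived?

archived = {#760, #878}

From (4): #760 ∈ archived.
Suppose #178 ∈ archived: no assignment then satisfies all the clues, so #178 ∉ archived.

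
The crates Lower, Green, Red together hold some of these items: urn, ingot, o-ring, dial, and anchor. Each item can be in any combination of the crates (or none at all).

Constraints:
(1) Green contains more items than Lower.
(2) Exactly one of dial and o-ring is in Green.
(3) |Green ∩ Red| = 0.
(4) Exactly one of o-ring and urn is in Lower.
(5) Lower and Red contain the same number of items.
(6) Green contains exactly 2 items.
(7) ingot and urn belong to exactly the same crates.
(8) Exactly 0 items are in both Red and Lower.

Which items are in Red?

Red = {dial}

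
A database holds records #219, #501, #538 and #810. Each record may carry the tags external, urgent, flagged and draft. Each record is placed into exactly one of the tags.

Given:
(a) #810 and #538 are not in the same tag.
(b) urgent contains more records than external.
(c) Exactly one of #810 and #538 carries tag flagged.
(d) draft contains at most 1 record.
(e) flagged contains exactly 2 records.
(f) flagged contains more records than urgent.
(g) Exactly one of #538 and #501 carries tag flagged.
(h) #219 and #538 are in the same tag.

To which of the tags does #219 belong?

#219: flagged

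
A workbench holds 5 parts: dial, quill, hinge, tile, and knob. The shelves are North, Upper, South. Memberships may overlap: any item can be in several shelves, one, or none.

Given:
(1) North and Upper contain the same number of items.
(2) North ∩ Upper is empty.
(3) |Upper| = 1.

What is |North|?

1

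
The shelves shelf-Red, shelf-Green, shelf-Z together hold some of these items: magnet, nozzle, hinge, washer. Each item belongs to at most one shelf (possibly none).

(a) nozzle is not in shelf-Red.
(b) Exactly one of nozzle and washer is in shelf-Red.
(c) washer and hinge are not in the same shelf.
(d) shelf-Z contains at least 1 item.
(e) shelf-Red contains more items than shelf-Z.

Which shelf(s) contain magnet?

From (a): nozzle ∉ shelf-Red.
(b) (exactly one): washer ∈ shelf-Red.
(c): hinge ∉ shelf-Red.
Suppose magnet ∉ shelf-Red: no assignment then satisfies all the clues, so magnet ∈ shelf-Red.

magnet: shelf-Red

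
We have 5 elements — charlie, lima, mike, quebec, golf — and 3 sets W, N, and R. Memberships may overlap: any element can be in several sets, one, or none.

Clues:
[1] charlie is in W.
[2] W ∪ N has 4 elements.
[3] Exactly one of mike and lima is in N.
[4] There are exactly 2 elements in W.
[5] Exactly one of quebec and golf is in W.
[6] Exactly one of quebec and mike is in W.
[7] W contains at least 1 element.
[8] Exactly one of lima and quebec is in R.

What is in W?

W = {charlie, quebec}

From (1): charlie ∈ W.
Suppose lima ∈ W: no assignment then satisfies all the clues, so lima ∉ W.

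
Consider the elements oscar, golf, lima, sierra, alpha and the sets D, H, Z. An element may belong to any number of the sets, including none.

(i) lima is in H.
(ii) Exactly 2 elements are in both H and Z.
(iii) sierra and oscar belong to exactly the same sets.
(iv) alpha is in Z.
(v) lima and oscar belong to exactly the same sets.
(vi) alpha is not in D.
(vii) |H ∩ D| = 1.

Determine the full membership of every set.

D = {golf}; H = {alpha, golf, lima, oscar, sierra}; Z = {alpha, golf}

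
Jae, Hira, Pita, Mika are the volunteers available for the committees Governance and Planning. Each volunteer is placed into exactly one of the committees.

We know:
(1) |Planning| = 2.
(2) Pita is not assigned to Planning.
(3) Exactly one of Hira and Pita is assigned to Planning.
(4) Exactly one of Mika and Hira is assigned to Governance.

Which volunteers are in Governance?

Governance = {Mika, Pita}

From (2): Pita ∉ Planning.
(3) (exactly one): Hira ∈ Planning.
(4) (exactly one): Mika ∈ Governance.
Only one committee left: Pita ∈ Governance.
(1): only 2 candidates remain for Planning, so all are in.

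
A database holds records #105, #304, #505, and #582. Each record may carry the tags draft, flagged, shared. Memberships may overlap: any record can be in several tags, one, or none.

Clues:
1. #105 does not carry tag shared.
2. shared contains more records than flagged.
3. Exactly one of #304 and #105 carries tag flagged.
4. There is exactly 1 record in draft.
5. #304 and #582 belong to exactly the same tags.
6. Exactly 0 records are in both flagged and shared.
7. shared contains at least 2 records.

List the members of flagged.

From (1): #105 ∉ shared.
Suppose #105 ∉ flagged: no assignment then satisfies all the clues, so #105 ∈ flagged.

flagged = {#105}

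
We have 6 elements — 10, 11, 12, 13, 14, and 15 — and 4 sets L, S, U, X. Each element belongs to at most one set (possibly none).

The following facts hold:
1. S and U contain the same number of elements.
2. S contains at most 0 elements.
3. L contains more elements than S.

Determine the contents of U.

U = {}

(2): S already has 0, so the rest are out.
Suppose 10 ∈ U: no assignment then satisfies all the clues, so 10 ∉ U.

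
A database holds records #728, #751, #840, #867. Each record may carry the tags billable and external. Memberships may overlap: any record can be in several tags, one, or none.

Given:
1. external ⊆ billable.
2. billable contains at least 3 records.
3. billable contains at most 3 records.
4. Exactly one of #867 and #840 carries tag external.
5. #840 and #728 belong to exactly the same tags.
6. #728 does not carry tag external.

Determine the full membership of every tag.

billable = {#728, #840, #867}; external = {#867}

From (6): #728 ∉ external.
(5): #840 matches #728: #840 ∉ external.
(4) (exactly one): #867 ∈ external.
(1) with #867 ∈ external: #867 ∈ billable.
Suppose #728 ∉ billable: no assignment then satisfies all the clues, so #728 ∈ billable.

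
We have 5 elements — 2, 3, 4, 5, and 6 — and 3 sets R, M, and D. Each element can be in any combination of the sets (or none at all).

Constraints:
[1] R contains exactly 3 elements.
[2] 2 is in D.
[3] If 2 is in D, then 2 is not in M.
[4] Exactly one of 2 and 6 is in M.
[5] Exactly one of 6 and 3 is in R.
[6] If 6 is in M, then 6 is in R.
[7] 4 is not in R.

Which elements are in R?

From (2): 2 ∈ D.
From (7): 4 ∉ R.
(3): 2 ∉ M.
(4) (exactly one): 6 ∈ M.
(6): 6 ∈ R.
(5) (exactly one): 3 ∉ R.
(1): only 3 candidates remain for R, so all are in.

R = {2, 5, 6}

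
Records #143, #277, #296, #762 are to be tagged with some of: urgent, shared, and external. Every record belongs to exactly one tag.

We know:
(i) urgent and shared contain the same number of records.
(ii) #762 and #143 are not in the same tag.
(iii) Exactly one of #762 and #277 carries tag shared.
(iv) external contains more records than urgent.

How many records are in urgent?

1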